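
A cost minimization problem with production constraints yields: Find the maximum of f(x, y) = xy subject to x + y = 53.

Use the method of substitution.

Substitute y = 53 - x into f(x,y) = xy:
g(x) = x(53 - x) = 53x - x^2
g'(x) = 53 - 2x = 0  =>  x = 53/2
y = 53 - 53/2 = 53/2
Maximum value = (53/2) * (53/2) = 2809/4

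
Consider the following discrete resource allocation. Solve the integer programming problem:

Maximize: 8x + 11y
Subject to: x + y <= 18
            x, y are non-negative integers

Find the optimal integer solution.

Objective: 8x + 11y, constraint: x + y <= 18
Coefficient of y is 11 > coefficient of x is 8, so allocate the entire budget to y.
Optimal: x = 0, y = 18, value = 198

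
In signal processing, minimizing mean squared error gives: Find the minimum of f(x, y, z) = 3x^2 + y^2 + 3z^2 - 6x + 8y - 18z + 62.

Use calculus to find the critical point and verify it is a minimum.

f(x,y,z) = 3x^2 + y^2 + 3z^2 - 6x + 8y - 18z + 62
df/dx = 6x + (-6) = 0 => x = 1
df/dy = 2y + (8) = 0 => y = -4
df/dz = 6z + (-18) = 0 => z = 3
f(1,-4,3) = 3*(1)^2 + 1*(-4)^2 + 3*(3)^2 + -6*(1) + 8*(-4) + -18*(3) + 62 = 16
Hessian is diagonal with entries 6, 2, 6 > 0, confirmed minimum.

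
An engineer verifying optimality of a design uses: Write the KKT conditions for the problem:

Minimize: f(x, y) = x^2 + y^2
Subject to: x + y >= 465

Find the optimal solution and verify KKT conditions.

KKT conditions for min x^2 + y^2 s.t. x + y >= 465:
Stationarity: 2x = mu, 2y = mu
So x = y = mu/2.
Complementary slackness: mu*(x + y - 465) = 0
Primal feasibility: x + y >= 465; dual feasibility: mu >= 0
If mu = 0 then x = y = 0, but 0 + 0 < 465 is infeasible, so the constraint is active.
Constraint active: x + y = 2*(mu/2) = 465 => mu = 465
x = y = 465/2, f = 216225/2
Verify: stationarity 2*(465/2) = 465 = mu; primal 465/2 + 465/2 = 465 >= 465; dual mu = 465 >= 0; complementary slackness 465*(465 - 465) = 0. All KKT conditions hold.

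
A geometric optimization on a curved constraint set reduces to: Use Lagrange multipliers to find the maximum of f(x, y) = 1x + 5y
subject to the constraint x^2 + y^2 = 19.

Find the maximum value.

Set up Lagrange conditions: grad f = lambda * grad g
  1 = 2*lambda*x
  5 = 2*lambda*y
From these: x/y = 1/5, so x = 1t, y = 5t for some t.
Substitute into constraint: (1t)^2 + (5t)^2 = 19
  t^2 * 26 = 19
  t = sqrt(19/26)
Maximum = 1*x + 5*y = (1^2 + 5^2)*t = 26 * sqrt(19/26) = sqrt(494)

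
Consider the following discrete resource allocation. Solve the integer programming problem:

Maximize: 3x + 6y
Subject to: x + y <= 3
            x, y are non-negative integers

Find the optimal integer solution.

Objective: 3x + 6y, constraint: x + y <= 3
Coefficient of y is 6 > coefficient of x is 3, so allocate the entire budget to y.
Optimal: x = 0, y = 3, value = 18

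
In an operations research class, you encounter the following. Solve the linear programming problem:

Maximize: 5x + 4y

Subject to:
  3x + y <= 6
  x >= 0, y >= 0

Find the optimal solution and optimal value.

The feasible region has vertices at [(0, 0), (2, 0), (0, 6)].
Checking objective 5x + 4y at each vertex:
  (0, 0): 5*0 + 4*0 = 0
  (2, 0): 5*2 + 4*0 = 10
  (0, 6): 5*0 + 4*6 = 24
Maximum is 24 at (0, 6).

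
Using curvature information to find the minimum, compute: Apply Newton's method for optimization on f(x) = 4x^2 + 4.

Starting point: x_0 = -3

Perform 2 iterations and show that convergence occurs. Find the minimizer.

f(x) = 4x^2 + 4, f'(x) = 8x + (0), f''(x) = 8
Step 1: f'(-3) = -24, x_1 = -3 - -24/8 = 0
Step 2: f'(0) = 0, x_2 = 0 (converged)
Newton's method converges in 1 step for quadratics.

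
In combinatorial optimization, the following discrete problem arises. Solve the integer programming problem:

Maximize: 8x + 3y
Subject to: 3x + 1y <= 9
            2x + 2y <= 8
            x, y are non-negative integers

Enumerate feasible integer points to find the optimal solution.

Constraint 1: 3x + 1y <= 9
Constraint 2: 2x + 2y <= 8
Feasible x range (need y >= 0): 0 <= x <= min(9/3, 8/2) => x in {0, ..., 3}.
Enumerate feasible integer points row by row (the coefficient of y is 3 > 0, so for each x the largest feasible y gives the best value):
  x = 0: y <= min((9 - 3*0)/1, (8 - 2*0)/2) => y in {0, ..., 4}; best 8*0 + 3*4 = 12
  x = 1: y <= min((9 - 3*1)/1, (8 - 2*1)/2) => y in {0, ..., 3}; best 8*1 + 3*3 = 17
  x = 2: y <= min((9 - 3*2)/1, (8 - 2*2)/2) => y in {0, ..., 2}; best 8*2 + 3*2 = 22
  x = 3: y <= min((9 - 3*3)/1, (8 - 2*3)/2) => y in {0}; best 8*3 + 3*0 = 24
The maximum 8x + 3y = 24 is achieved at x = 3, y = 0.
Check: 3*3 + 1*0 = 9 <= 9 and 2*3 + 2*0 = 6 <= 8.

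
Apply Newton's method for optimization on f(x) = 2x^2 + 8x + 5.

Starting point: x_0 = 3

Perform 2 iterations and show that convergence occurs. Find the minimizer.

f(x) = 2x^2 + 8x + 5, f'(x) = 4x + (8), f''(x) = 4
Step 1: f'(3) = 20, x_1 = 3 - 20/4 = -2
Step 2: f'(-2) = 0, x_2 = -2 (converged)
Newton's method converges in 1 step for quadratics.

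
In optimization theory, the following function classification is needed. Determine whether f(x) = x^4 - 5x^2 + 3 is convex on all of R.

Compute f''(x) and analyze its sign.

f(x) = x^4 - 5x^2 + 3
f'(x) = 4x^3 + -10x
f''(x) = 12x^2 + -10
f''(0) = -10 < 0, so not convex near x = 0
Therefore, f is not globally convex on R.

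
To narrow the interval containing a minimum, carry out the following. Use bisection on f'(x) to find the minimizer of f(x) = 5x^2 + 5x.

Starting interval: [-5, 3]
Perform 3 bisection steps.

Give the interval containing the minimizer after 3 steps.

Finding critical point of f(x) = 5x^2 + 5x using bisection on f'(x) = 10x + 5.
f'(x) = 0 when x = -1/2.
Starting interval: [-5, 3]
Step 1: mid = -1, f'(mid) = -5, new interval = [-1, 3]
Step 2: mid = 1, f'(mid) = 15, new interval = [-1, 1]
Step 3: mid = 0, f'(mid) = 5, new interval = [-1, 0]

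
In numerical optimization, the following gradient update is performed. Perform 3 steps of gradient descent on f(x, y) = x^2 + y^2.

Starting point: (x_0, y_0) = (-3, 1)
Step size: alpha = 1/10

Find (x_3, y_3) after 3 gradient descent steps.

f(x,y) = x^2 + y^2
grad_x = 2x + 0y, grad_y = 2y + 0x
Step 1: grad = (-6, 2), (-12/5, 4/5)
Step 2: grad = (-24/5, 8/5), (-48/25, 16/25)
Step 3: grad = (-96/25, 32/25), (-192/125, 64/125)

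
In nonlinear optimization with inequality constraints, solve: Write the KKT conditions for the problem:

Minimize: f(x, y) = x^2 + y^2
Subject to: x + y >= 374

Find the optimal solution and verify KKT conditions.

KKT conditions for min x^2 + y^2 s.t. x + y >= 374:
Stationarity: 2x = mu, 2y = mu
So x = y = mu/2.
Complementary slackness: mu*(x + y - 374) = 0
Primal feasibility: x + y >= 374; dual feasibility: mu >= 0
If mu = 0 then x = y = 0, but 0 + 0 < 374 is infeasible, so the constraint is active.
Constraint active: x + y = 2*(mu/2) = 374 => mu = 374
x = y = 187, f = 69938
Verify: stationarity 2*187 = 374 = mu; primal 187 + 187 = 374 >= 374; dual mu = 374 >= 0; complementary slackness 374*(374 - 374) = 0. All KKT conditions hold.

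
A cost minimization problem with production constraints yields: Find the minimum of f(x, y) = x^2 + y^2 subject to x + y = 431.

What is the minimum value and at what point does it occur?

Substitute y = 431 - x into f(x,y) = x^2 + y^2:
g(x) = x^2 + (431 - x)^2 = 2x^2 - 862x + 185761
g'(x) = 4x - 862 = 0  =>  x = 431/2
y = 431 - 431/2 = 431/2
Minimum value = (431/2)^2 + (431/2)^2 = 185761/2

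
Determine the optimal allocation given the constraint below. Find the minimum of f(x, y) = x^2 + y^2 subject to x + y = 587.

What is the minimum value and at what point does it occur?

Substitute y = 587 - x into f(x,y) = x^2 + y^2:
g(x) = x^2 + (587 - x)^2 = 2x^2 - 1174x + 344569
g'(x) = 4x - 1174 = 0  =>  x = 587/2
y = 587 - 587/2 = 587/2
Minimum value = (587/2)^2 + (587/2)^2 = 344569/2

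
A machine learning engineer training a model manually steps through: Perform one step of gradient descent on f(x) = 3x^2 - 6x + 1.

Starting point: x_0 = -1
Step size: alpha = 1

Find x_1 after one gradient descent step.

f(x) = 3x^2 - 6x + 1
f'(x) = 6x - 6
f'(-1) = 6*-1 + (-6) = -12
x_1 = x_0 - alpha * f'(x_0) = -1 - 1 * -12 = 11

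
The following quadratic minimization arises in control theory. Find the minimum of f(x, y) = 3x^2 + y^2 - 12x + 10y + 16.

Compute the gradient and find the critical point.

f(x,y) = 3x^2 + y^2 - 12x + 10y + 16
df/dx = 6x + (-12) = 0  =>  x = 2
df/dy = 2y + (10) = 0  =>  y = -5
f(2, -5) = 3*(2)^2 + 1*(-5)^2 + -12*(2) + 10*(-5) + 16 = -21
Hessian is diagonal with entries 6, 2 > 0, so this is a minimum.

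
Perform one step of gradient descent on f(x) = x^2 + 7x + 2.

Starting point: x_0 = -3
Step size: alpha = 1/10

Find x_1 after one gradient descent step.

f(x) = x^2 + 7x + 2
f'(x) = 2x + 7
f'(-3) = 2*-3 + (7) = 1
x_1 = x_0 - alpha * f'(x_0) = -3 - 1/10 * 1 = -31/10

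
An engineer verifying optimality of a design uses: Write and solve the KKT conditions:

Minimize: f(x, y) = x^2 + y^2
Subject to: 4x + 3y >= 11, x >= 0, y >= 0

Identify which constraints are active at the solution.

KKT conditions for min x^2 + y^2 s.t. 4x + 3y >= 11, x >= 0, y >= 0:
Stationarity: 2x = mu*4 + mu_x, 2y = mu*3 + mu_y, with mu, mu_x, mu_y >= 0
Complementary slackness: mu*(4x + 3y - 11) = 0, mu_x*x = 0, mu_y*y = 0
(0, 0) is infeasible (4*0 + 3*0 < 11), so if mu = 0 stationarity would force x = mu_x/2 >= 0, y = mu_y/2 >= 0 with mu_x*x = mu_y*y = 0, i.e. x = y = 0: contradiction. Hence mu > 0 and 4x + 3y = 11 is active.
Try x > 0, y > 0 (so mu_x = mu_y = 0): x = 4*mu/2, y = 3*mu/2
Substitute: 4*(4*mu/2) + 3*(3*mu/2) = 11
  mu*25/2 = 11 => mu = 22/25
x* = 44/25 > 0, y* = 33/25 > 0, consistent with mu_x = mu_y = 0.
f is convex and the constraints are linear, so this KKT point is the global minimum.
f* = 121/25
Active constraints: 4x + 3y >= 11 (holds with equality, mu = 22/25 > 0); x >= 0 and y >= 0 are inactive (mu_x = mu_y = 0).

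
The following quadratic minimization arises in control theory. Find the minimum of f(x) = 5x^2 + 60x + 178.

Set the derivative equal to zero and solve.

f(x) = 5x^2 + 60x + 178
f'(x) = 10x + (60) = 0
x = -60/10 = -6
f(-6) = -2
Since f''(x) = 10 > 0, this is a minimum.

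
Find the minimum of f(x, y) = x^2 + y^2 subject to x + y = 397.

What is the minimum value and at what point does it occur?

Substitute y = 397 - x into f(x,y) = x^2 + y^2:
g(x) = x^2 + (397 - x)^2 = 2x^2 - 794x + 157609
g'(x) = 4x - 794 = 0  =>  x = 397/2
y = 397 - 397/2 = 397/2
Minimum value = (397/2)^2 + (397/2)^2 = 157609/2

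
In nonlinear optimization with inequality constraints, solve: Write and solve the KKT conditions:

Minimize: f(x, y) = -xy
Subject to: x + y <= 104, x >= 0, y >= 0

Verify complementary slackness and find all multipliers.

Problem: min -xy s.t. x + y <= 104 (multiplier lambda), x >= 0 (mu_x), y >= 0 (mu_y)
KKT stationarity: -y + lambda - mu_x = 0, -x + lambda - mu_y = 0, with lambda, mu_x, mu_y >= 0
Complementary slackness: lambda*(x + y - 104) = 0, mu_x*x = 0, mu_y*y = 0
If lambda = 0: y = -mu_x <= 0 and x = -mu_y <= 0 force x = y = 0 with f = 0; but x = y = 52 is feasible with f = -2704 < 0, so this is not the minimum. Hence lambda > 0 and x + y = 104.
Try x > 0, y > 0 (so mu_x = mu_y = 0): y = lambda, x = lambda => x = y = lambda
x + y = 104 => 2*lambda = 104 => lambda = 52
x* = y* = 52 > 0, consistent with mu_x = mu_y = 0.
(Any feasible point with x = 0 or y = 0 has f = 0 > -2704, so the minimum is not on those boundaries.)
min(-xy) = -2704 (i.e. max xy = 2704)
Multipliers: lambda = 52, mu_x = 0, mu_y = 0
Complementary slackness: lambda*(x + y - 104) = 52*(52 + 52 - 104) = 0, mu_x*x = 0*52 = 0, mu_y*y = 0*52 = 0. Satisfied.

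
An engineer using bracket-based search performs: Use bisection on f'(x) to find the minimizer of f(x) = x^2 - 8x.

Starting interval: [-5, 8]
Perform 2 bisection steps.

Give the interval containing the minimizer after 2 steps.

Finding critical point of f(x) = x^2 - 8x using bisection on f'(x) = 2x + -8.
f'(x) = 0 when x = 4.
Starting interval: [-5, 8]
Step 1: mid = 3/2, f'(mid) = -5, new interval = [3/2, 8]
Step 2: mid = 19/4, f'(mid) = 3/2, new interval = [3/2, 19/4]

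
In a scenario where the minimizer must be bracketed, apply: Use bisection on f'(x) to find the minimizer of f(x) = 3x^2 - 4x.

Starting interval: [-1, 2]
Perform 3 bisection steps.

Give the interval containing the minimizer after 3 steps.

Finding critical point of f(x) = 3x^2 - 4x using bisection on f'(x) = 6x + -4.
f'(x) = 0 when x = 2/3.
Starting interval: [-1, 2]
Step 1: mid = 1/2, f'(mid) = -1, new interval = [1/2, 2]
Step 2: mid = 5/4, f'(mid) = 7/2, new interval = [1/2, 5/4]
Step 3: mid = 7/8, f'(mid) = 5/4, new interval = [1/2, 7/8]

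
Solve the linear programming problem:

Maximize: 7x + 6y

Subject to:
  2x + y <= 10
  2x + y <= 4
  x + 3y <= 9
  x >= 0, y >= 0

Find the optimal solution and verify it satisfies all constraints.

Feasible vertices: (0, 0), (0, 3), (3/5, 14/5), (2, 0)
Objective 7x + 6y at each vertex:
  (0, 0): 0
  (0, 3): 18
  (3/5, 14/5): 21
  (2, 0): 14
Maximum is 21 at (3/5, 14/5).
Verify constraints at (x, y) = (3/5, 14/5):
  2*(3/5) + 1*(14/5) = 4 <= 10
  2*(3/5) + 1*(14/5) = 4 <= 4 (active)
  1*(3/5) + 3*(14/5) = 9 <= 9 (active)
  x = 3/5 >= 0, y = 14/5 >= 0. All constraints satisfied.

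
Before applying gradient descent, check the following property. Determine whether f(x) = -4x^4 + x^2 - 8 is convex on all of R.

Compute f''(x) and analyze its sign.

f(x) = -4x^4 + x^2 - 8
f'(x) = -16x^3 + 2x
f''(x) = -48x^2 + 2
f''(x) = -48x^2 + 2 -> -inf as |x| -> inf
Therefore, f is not globally convex on R.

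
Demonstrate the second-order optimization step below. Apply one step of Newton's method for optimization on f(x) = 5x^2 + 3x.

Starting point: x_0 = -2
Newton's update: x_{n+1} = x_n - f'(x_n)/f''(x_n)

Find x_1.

f(x) = 5x^2 + 3x
f'(x) = 10x + (3), f''(x) = 10
Newton step: x_1 = x_0 - f'(x_0)/f''(x_0)
f'(-2) = -17
x_1 = -2 - -17/10 = -3/10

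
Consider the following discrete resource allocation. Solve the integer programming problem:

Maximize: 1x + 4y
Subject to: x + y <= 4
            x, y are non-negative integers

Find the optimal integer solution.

Objective: 1x + 4y, constraint: x + y <= 4
Coefficient of y is 4 > coefficient of x is 1, so allocate the entire budget to y.
Optimal: x = 0, y = 4, value = 16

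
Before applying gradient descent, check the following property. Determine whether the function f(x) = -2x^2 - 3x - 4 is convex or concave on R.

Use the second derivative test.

f(x) = -2x^2 - 3x - 4
f'(x) = -4x - 3
f''(x) = -4
Since f''(x) = -4 < 0 for all x, f is concave on R.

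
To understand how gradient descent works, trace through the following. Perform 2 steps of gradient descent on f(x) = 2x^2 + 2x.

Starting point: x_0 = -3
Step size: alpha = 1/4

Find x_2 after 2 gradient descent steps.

f(x) = 2x^2 + 2x, f'(x) = 4x + (2)
Step 1: f'(-3) = -10, x_1 = -3 - 1/4 * -10 = -1/2
Step 2: f'(-1/2) = 0, x_2 = -1/2 - 1/4 * 0 = -1/2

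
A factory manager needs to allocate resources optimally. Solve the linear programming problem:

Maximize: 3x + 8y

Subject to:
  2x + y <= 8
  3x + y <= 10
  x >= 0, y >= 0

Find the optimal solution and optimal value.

Feasible vertices: (0, 0), (0, 8), (2, 4), (10/3, 0)
Objective 3x + 8y at each:
  (0, 0): 0
  (0, 8): 64
  (2, 4): 38
  (10/3, 0): 10
Maximum is 64 at (0, 8).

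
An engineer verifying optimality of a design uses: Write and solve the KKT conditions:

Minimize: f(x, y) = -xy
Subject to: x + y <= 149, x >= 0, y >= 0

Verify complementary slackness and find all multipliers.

Problem: min -xy s.t. x + y <= 149 (multiplier lambda), x >= 0 (mu_x), y >= 0 (mu_y)
KKT stationarity: -y + lambda - mu_x = 0, -x + lambda - mu_y = 0, with lambda, mu_x, mu_y >= 0
Complementary slackness: lambda*(x + y - 149) = 0, mu_x*x = 0, mu_y*y = 0
If lambda = 0: y = -mu_x <= 0 and x = -mu_y <= 0 force x = y = 0 with f = 0; but x = y = 149/2 is feasible with f = -22201/4 < 0, so this is not the minimum. Hence lambda > 0 and x + y = 149.
Try x > 0, y > 0 (so mu_x = mu_y = 0): y = lambda, x = lambda => x = y = lambda
x + y = 149 => 2*lambda = 149 => lambda = 149/2
x* = y* = 149/2 > 0, consistent with mu_x = mu_y = 0.
(Any feasible point with x = 0 or y = 0 has f = 0 > -22201/4, so the minimum is not on those boundaries.)
min(-xy) = -22201/4 (i.e. max xy = 22201/4)
Multipliers: lambda = 149/2, mu_x = 0, mu_y = 0
Complementary slackness: lambda*(x + y - 149) = 149/2*(149/2 + 149/2 - 149) = 0, mu_x*x = 0*149/2 = 0, mu_y*y = 0*149/2 = 0. Satisfied.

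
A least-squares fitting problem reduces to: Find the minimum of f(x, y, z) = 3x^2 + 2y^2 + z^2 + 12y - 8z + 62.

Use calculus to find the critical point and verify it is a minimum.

f(x,y,z) = 3x^2 + 2y^2 + z^2 + 12y - 8z + 62
df/dx = 6x + (0) = 0 => x = 0
df/dy = 4y + (12) = 0 => y = -3
df/dz = 2z + (-8) = 0 => z = 4
f(0,-3,4) = 3*(0)^2 + 2*(-3)^2 + 1*(4)^2 + 12*(-3) + -8*(4) + 62 = 28
Hessian is diagonal with entries 6, 4, 2 > 0, confirmed minimum.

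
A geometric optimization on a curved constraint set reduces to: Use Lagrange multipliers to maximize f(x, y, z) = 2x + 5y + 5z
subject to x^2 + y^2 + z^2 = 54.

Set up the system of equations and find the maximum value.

Lagrange conditions: 2 = 2*lambda*x, 5 = 2*lambda*y, 5 = 2*lambda*z
So x:2 = y:5 = z:5, i.e. x = 2t, y = 5t, z = 5t
Constraint: t^2*(2^2 + 5^2 + 5^2) = 54
  t^2 * 54 = 54  =>  t = sqrt(1)
Maximum = 2*2t + 5*5t + 5*5t = 54*sqrt(1) = 54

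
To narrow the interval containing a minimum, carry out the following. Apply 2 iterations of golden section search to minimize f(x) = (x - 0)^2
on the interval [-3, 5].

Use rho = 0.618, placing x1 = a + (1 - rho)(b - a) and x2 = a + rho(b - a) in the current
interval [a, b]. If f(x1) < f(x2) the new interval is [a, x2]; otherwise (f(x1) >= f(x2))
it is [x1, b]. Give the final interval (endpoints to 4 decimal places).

Golden section search for min of f(x) = (x - 0)^2 on [-3, 5].
Each step: x1 = a + (1 - rho)(b - a), x2 = a + rho(b - a); if f(x1) < f(x2) keep [a, x2], otherwise keep [x1, b].
Step 1: [-3.0000, 5.0000], x1=0.0560 (f=0.0031), x2=1.9440 (f=3.7791); f(x1) < f(x2) => keep [-3.0000, 1.9440]
Step 2: [-3.0000, 1.9440], x1=-1.1114 (f=1.2352), x2=0.0554 (f=0.0031); f(x1) > f(x2) => keep [-1.1114, 1.9440]
Final interval: [-1.1114, 1.9440]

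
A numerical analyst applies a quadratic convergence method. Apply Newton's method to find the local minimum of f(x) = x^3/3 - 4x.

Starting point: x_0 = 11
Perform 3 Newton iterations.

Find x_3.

f(x) = x^3/3 - 4x
f'(x) = x^2 - 4, f''(x) = 2x
Newton update: x_{n+1} = x_n - (x_n^2 - 4)/(2*x_n)
Step 1: x_0 = 11, f'=117, f''=22, x_1 = 125/22
Step 2: x_1 = 125/22, f'=13689/484, f''=125/11, x_2 = 17561/5500
Step 3: x_2 = 17561/5500, f'=187388721/30250000, f''=17561/2750, x_3 = 429388721/193171000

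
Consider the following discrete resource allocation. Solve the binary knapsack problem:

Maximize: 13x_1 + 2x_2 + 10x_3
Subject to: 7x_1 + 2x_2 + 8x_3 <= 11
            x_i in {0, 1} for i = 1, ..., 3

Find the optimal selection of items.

Items: item 1 (v=13, w=7), item 2 (v=2, w=2), item 3 (v=10, w=8)
Capacity: 11
Checking all 8 subsets (w = total weight, v = total value):
  {}: w = 0, v = 0
  {1}: w = 7, v = 13
  {2}: w = 2, v = 2
  {3}: w = 8, v = 10
  {1, 2}: w = 9, v = 15
  {1, 3}: w = 15 > 11, infeasible
  {2, 3}: w = 10, v = 12
  {1, 2, 3}: w = 17 > 11, infeasible
Best feasible subset: items [1, 2]
Total weight: 9 <= 11, total value: 15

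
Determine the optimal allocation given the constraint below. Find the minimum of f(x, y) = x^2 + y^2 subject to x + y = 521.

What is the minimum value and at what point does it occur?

Substitute y = 521 - x into f(x,y) = x^2 + y^2:
g(x) = x^2 + (521 - x)^2 = 2x^2 - 1042x + 271441
g'(x) = 4x - 1042 = 0  =>  x = 521/2
y = 521 - 521/2 = 521/2
Minimum value = (521/2)^2 + (521/2)^2 = 271441/2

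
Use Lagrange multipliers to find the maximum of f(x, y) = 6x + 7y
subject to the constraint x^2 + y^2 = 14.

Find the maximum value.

Set up Lagrange conditions: grad f = lambda * grad g
  6 = 2*lambda*x
  7 = 2*lambda*y
From these: x/y = 6/7, so x = 6t, y = 7t for some t.
Substitute into constraint: (6t)^2 + (7t)^2 = 14
  t^2 * 85 = 14
  t = sqrt(14/85)
Maximum = 6*x + 7*y = (6^2 + 7^2)*t = 85 * sqrt(14/85) = sqrt(1190)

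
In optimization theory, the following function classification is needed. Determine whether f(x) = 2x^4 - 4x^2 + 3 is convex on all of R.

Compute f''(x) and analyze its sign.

f(x) = 2x^4 - 4x^2 + 3
f'(x) = 8x^3 + -8x
f''(x) = 24x^2 + -8
f''(0) = -8 < 0, so not convex near x = 0
Therefore, f is not globally convex on R.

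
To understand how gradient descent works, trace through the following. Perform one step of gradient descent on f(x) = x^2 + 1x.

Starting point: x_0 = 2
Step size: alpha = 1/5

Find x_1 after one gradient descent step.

f(x) = x^2 + 1x
f'(x) = 2x + 1
f'(2) = 2*2 + (1) = 5
x_1 = x_0 - alpha * f'(x_0) = 2 - 1/5 * 5 = 1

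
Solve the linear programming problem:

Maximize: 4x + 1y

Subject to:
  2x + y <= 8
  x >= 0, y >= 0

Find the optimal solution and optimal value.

The feasible region has vertices at [(0, 0), (4, 0), (0, 8)].
Checking objective 4x + 1y at each vertex:
  (0, 0): 4*0 + 1*0 = 0
  (4, 0): 4*4 + 1*0 = 16
  (0, 8): 4*0 + 1*8 = 8
Maximum is 16 at (4, 0).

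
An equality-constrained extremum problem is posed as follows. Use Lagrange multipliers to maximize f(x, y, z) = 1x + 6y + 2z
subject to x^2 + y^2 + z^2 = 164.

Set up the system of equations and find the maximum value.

Lagrange conditions: 1 = 2*lambda*x, 6 = 2*lambda*y, 2 = 2*lambda*z
So x:1 = y:6 = z:2, i.e. x = 1t, y = 6t, z = 2t
Constraint: t^2*(1^2 + 6^2 + 2^2) = 164
  t^2 * 41 = 164  =>  t = sqrt(4)
Maximum = 1*1t + 6*6t + 2*2t = 41*sqrt(4) = 82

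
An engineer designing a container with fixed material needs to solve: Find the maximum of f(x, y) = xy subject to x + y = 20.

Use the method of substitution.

Substitute y = 20 - x into f(x,y) = xy:
g(x) = x(20 - x) = 20x - x^2
g'(x) = 20 - 2x = 0  =>  x = 10
y = 20 - 10 = 10
Maximum value = 10 * 10 = 100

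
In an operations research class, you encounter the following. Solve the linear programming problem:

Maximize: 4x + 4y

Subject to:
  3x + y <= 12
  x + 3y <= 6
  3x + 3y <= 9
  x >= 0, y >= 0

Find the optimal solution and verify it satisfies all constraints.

Feasible vertices: (0, 0), (0, 2), (3/2, 3/2), (3, 0)
Objective 4x + 4y at each vertex:
  (0, 0): 0
  (0, 2): 8
  (3/2, 3/2): 12
  (3, 0): 12
Maximum is 12 at (3/2, 3/2).
Verify constraints at (x, y) = (3/2, 3/2):
  3*(3/2) + 1*(3/2) = 6 <= 12
  1*(3/2) + 3*(3/2) = 6 <= 6 (active)
  3*(3/2) + 3*(3/2) = 9 <= 9 (active)
  x = 3/2 >= 0, y = 3/2 >= 0. All constraints satisfied.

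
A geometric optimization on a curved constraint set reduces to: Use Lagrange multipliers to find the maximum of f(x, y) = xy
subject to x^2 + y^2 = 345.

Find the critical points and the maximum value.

Lagrange conditions: y = 2*lambda*x and x = 2*lambda*y
If x = 0 then y = 0, violating the constraint, so x, y != 0.
Dividing: y/x = x/y => x^2 = y^2 => y = x or y = -x
Constraint: 2x^2 = 345 => x^2 = 345/2 => x = +/-sqrt(345/2)
Critical points: (sqrt(345/2), sqrt(345/2)), (-sqrt(345/2), -sqrt(345/2)), (sqrt(345/2), -sqrt(345/2)), (-sqrt(345/2), sqrt(345/2))
  y = x:  xy = x^2 = 345/2  at (sqrt(345/2), sqrt(345/2)) and (-sqrt(345/2), -sqrt(345/2))
  y = -x: xy = -x^2 = -345/2 at (sqrt(345/2), -sqrt(345/2)) and (-sqrt(345/2), sqrt(345/2))
Maximum xy = 345/2 at (sqrt(345/2), sqrt(345/2)) and (-sqrt(345/2), -sqrt(345/2))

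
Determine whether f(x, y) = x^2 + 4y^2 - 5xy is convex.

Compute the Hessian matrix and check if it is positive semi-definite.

f(x,y) = x^2 + 4y^2 - 5xy
Hessian H = [[2, -5], [-5, 8]]
trace(H) = 10, det(H) = -9
Eigenvalues: (10 +/- sqrt(136)) / 2 = 10.83, -0.831
Since not both eigenvalues positive, f is neither convex nor concave.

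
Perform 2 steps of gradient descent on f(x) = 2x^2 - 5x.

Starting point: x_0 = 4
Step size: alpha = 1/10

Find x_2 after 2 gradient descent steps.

f(x) = 2x^2 - 5x, f'(x) = 4x + (-5)
Step 1: f'(4) = 11, x_1 = 4 - 1/10 * 11 = 29/10
Step 2: f'(29/10) = 33/5, x_2 = 29/10 - 1/10 * 33/5 = 56/25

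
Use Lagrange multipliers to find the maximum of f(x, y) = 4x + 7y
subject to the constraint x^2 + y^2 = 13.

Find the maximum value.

Set up Lagrange conditions: grad f = lambda * grad g
  4 = 2*lambda*x
  7 = 2*lambda*y
From these: x/y = 4/7, so x = 4t, y = 7t for some t.
Substitute into constraint: (4t)^2 + (7t)^2 = 13
  t^2 * 65 = 13
  t = sqrt(13/65)
Maximum = 4*x + 7*y = (4^2 + 7^2)*t = 65 * sqrt(13/65) = sqrt(845)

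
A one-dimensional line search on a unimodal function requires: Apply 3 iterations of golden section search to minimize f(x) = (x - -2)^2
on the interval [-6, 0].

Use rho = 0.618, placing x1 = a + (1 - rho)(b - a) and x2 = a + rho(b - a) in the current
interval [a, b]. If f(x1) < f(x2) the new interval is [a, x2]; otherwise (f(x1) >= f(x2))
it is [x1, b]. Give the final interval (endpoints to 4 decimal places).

Golden section search for min of f(x) = (x - -2)^2 on [-6, 0].
Each step: x1 = a + (1 - rho)(b - a), x2 = a + rho(b - a); if f(x1) < f(x2) keep [a, x2], otherwise keep [x1, b].
Step 1: [-6.0000, 0.0000], x1=-3.7080 (f=2.9173), x2=-2.2920 (f=0.0853); f(x1) > f(x2) => keep [-3.7080, 0.0000]
Step 2: [-3.7080, 0.0000], x1=-2.2915 (f=0.0850), x2=-1.4165 (f=0.3405); f(x1) < f(x2) => keep [-3.7080, -1.4165]
Step 3: [-3.7080, -1.4165], x1=-2.8326 (f=0.6933), x2=-2.2918 (f=0.0852); f(x1) > f(x2) => keep [-2.8326, -1.4165]
Final interval: [-2.8326, -1.4165]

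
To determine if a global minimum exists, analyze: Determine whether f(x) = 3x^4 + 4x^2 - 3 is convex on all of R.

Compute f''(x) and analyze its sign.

f(x) = 3x^4 + 4x^2 - 3
f'(x) = 12x^3 + 8x
f''(x) = 36x^2 + 8
f''(x) = 36x^2 + 8 >= 8 > 0 for all x
Therefore, f is convex on R.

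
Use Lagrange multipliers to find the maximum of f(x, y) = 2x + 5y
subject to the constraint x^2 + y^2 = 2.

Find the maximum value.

Set up Lagrange conditions: grad f = lambda * grad g
  2 = 2*lambda*x
  5 = 2*lambda*y
From these: x/y = 2/5, so x = 2t, y = 5t for some t.
Substitute into constraint: (2t)^2 + (5t)^2 = 2
  t^2 * 29 = 2
  t = sqrt(2/29)
Maximum = 2*x + 5*y = (2^2 + 5^2)*t = 29 * sqrt(2/29) = sqrt(58)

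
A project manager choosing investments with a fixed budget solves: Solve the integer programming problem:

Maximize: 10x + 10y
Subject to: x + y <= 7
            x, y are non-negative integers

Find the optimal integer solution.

Objective: 10x + 10y, constraint: x + y <= 7
Coefficient of x is 10 >= coefficient of y is 10, so allocate the entire budget to x.
Optimal: x = 7, y = 0, value = 70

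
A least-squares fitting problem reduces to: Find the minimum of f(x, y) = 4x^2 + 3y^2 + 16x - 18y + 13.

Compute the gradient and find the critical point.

f(x,y) = 4x^2 + 3y^2 + 16x - 18y + 13
df/dx = 8x + (16) = 0  =>  x = -2
df/dy = 6y + (-18) = 0  =>  y = 3
f(-2, 3) = 4*(-2)^2 + 3*(3)^2 + 16*(-2) + -18*(3) + 13 = -30
Hessian is diagonal with entries 8, 6 > 0, so this is a minimum.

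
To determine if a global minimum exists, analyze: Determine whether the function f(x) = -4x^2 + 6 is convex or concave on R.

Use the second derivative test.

f(x) = -4x^2 + 6
f'(x) = -8x + 0
f''(x) = -8
Since f''(x) = -8 < 0 for all x, f is concave on R.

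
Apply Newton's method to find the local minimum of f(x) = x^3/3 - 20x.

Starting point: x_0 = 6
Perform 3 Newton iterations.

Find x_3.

f(x) = x^3/3 - 20x
f'(x) = x^2 - 20, f''(x) = 2x
Newton update: x_{n+1} = x_n - (x_n^2 - 20)/(2*x_n)
Step 1: x_0 = 6, f'=16, f''=12, x_1 = 14/3
Step 2: x_1 = 14/3, f'=16/9, f''=28/3, x_2 = 94/21
Step 3: x_2 = 94/21, f'=16/441, f''=188/21, x_3 = 4414/987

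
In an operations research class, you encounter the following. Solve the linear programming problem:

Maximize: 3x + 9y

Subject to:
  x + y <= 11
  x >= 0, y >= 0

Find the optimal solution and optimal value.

The feasible region has vertices at [(0, 0), (11, 0), (0, 11)].
Checking objective 3x + 9y at each vertex:
  (0, 0): 3*0 + 9*0 = 0
  (11, 0): 3*11 + 9*0 = 33
  (0, 11): 3*0 + 9*11 = 99
Maximum is 99 at (0, 11).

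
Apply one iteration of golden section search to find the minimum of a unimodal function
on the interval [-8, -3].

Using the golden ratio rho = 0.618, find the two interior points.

Golden section search on [-8, -3].
Golden ratio rho = 0.618 (approx).
Interior points:
  x_1 = -8 + (1-0.618)*5 = -6.0900
  x_2 = -8 + 0.618*5 = -4.9100
Compare f(x_1) and f(x_2) to determine which subinterval to keep.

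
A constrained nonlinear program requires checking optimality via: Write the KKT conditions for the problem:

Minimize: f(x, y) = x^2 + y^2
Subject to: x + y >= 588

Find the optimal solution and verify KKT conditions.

KKT conditions for min x^2 + y^2 s.t. x + y >= 588:
Stationarity: 2x = mu, 2y = mu
So x = y = mu/2.
Complementary slackness: mu*(x + y - 588) = 0
Primal feasibility: x + y >= 588; dual feasibility: mu >= 0
If mu = 0 then x = y = 0, but 0 + 0 < 588 is infeasible, so the constraint is active.
Constraint active: x + y = 2*(mu/2) = 588 => mu = 588
x = y = 294, f = 172872
Verify: stationarity 2*294 = 588 = mu; primal 294 + 294 = 588 >= 588; dual mu = 588 >= 0; complementary slackness 588*(588 - 588) = 0. All KKT conditions hold.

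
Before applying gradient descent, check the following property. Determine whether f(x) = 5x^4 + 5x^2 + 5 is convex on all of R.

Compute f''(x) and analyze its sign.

f(x) = 5x^4 + 5x^2 + 5
f'(x) = 20x^3 + 10x
f''(x) = 60x^2 + 10
f''(x) = 60x^2 + 10 >= 10 > 0 for all x
Therefore, f is convex on R.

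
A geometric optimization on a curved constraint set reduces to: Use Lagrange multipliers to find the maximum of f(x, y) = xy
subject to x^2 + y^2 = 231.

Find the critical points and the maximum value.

Lagrange conditions: y = 2*lambda*x and x = 2*lambda*y
If x = 0 then y = 0, violating the constraint, so x, y != 0.
Dividing: y/x = x/y => x^2 = y^2 => y = x or y = -x
Constraint: 2x^2 = 231 => x^2 = 231/2 => x = +/-sqrt(231/2)
Critical points: (sqrt(231/2), sqrt(231/2)), (-sqrt(231/2), -sqrt(231/2)), (sqrt(231/2), -sqrt(231/2)), (-sqrt(231/2), sqrt(231/2))
  y = x:  xy = x^2 = 231/2  at (sqrt(231/2), sqrt(231/2)) and (-sqrt(231/2), -sqrt(231/2))
  y = -x: xy = -x^2 = -231/2 at (sqrt(231/2), -sqrt(231/2)) and (-sqrt(231/2), sqrt(231/2))
Maximum xy = 231/2 at (sqrt(231/2), sqrt(231/2)) and (-sqrt(231/2), -sqrt(231/2))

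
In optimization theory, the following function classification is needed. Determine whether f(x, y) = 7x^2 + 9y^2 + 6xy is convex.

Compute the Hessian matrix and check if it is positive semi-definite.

f(x,y) = 7x^2 + 9y^2 + 6xy
Hessian H = [[14, 6], [6, 18]]
trace(H) = 32, det(H) = 216
Eigenvalues: (32 +/- sqrt(160)) / 2 = 22.32, 9.675
Since both eigenvalues > 0, f is convex.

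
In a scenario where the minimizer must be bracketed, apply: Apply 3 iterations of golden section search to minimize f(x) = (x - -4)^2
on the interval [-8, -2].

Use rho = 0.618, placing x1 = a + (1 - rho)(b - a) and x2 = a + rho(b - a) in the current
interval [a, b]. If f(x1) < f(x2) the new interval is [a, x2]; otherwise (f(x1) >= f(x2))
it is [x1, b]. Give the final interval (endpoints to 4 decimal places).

Golden section search for min of f(x) = (x - -4)^2 on [-8, -2].
Each step: x1 = a + (1 - rho)(b - a), x2 = a + rho(b - a); if f(x1) < f(x2) keep [a, x2], otherwise keep [x1, b].
Step 1: [-8.0000, -2.0000], x1=-5.7080 (f=2.9173), x2=-4.2920 (f=0.0853); f(x1) > f(x2) => keep [-5.7080, -2.0000]
Step 2: [-5.7080, -2.0000], x1=-4.2915 (f=0.0850), x2=-3.4165 (f=0.3405); f(x1) < f(x2) => keep [-5.7080, -3.4165]
Step 3: [-5.7080, -3.4165], x1=-4.8326 (f=0.6933), x2=-4.2918 (f=0.0852); f(x1) > f(x2) => keep [-4.8326, -3.4165]
Final interval: [-4.8326, -3.4165]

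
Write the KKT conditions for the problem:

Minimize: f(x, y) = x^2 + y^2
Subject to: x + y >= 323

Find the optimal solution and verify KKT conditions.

KKT conditions for min x^2 + y^2 s.t. x + y >= 323:
Stationarity: 2x = mu, 2y = mu
So x = y = mu/2.
Complementary slackness: mu*(x + y - 323) = 0
Primal feasibility: x + y >= 323; dual feasibility: mu >= 0
If mu = 0 then x = y = 0, but 0 + 0 < 323 is infeasible, so the constraint is active.
Constraint active: x + y = 2*(mu/2) = 323 => mu = 323
x = y = 323/2, f = 104329/2
Verify: stationarity 2*(323/2) = 323 = mu; primal 323/2 + 323/2 = 323 >= 323; dual mu = 323 >= 0; complementary slackness 323*(323 - 323) = 0. All KKT conditions hold.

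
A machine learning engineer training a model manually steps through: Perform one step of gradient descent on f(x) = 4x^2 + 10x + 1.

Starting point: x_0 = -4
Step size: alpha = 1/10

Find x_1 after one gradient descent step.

f(x) = 4x^2 + 10x + 1
f'(x) = 8x + 10
f'(-4) = 8*-4 + (10) = -22
x_1 = x_0 - alpha * f'(x_0) = -4 - 1/10 * -22 = -9/5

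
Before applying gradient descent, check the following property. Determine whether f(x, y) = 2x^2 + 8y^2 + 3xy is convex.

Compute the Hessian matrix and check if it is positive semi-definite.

f(x,y) = 2x^2 + 8y^2 + 3xy
Hessian H = [[4, 3], [3, 16]]
trace(H) = 20, det(H) = 55
Eigenvalues: (20 +/- sqrt(180)) / 2 = 16.71, 3.292
Since both eigenvalues > 0, f is convex.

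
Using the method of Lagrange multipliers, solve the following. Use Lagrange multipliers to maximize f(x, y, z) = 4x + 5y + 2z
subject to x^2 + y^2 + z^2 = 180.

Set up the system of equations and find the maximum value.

Lagrange conditions: 4 = 2*lambda*x, 5 = 2*lambda*y, 2 = 2*lambda*z
So x:4 = y:5 = z:2, i.e. x = 4t, y = 5t, z = 2t
Constraint: t^2*(4^2 + 5^2 + 2^2) = 180
  t^2 * 45 = 180  =>  t = sqrt(4)
Maximum = 4*4t + 5*5t + 2*2t = 45*sqrt(4) = 90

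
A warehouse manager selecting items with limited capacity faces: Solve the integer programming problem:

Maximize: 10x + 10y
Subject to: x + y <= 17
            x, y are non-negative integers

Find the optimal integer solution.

Objective: 10x + 10y, constraint: x + y <= 17
Coefficient of x is 10 >= coefficient of y is 10, so allocate the entire budget to x.
Optimal: x = 17, y = 0, value = 170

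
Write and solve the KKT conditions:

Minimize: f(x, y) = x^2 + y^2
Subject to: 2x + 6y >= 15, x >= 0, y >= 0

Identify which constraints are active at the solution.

KKT conditions for min x^2 + y^2 s.t. 2x + 6y >= 15, x >= 0, y >= 0:
Stationarity: 2x = mu*2 + mu_x, 2y = mu*6 + mu_y, with mu, mu_x, mu_y >= 0
Complementary slackness: mu*(2x + 6y - 15) = 0, mu_x*x = 0, mu_y*y = 0
(0, 0) is infeasible (2*0 + 6*0 < 15), so if mu = 0 stationarity would force x = mu_x/2 >= 0, y = mu_y/2 >= 0 with mu_x*x = mu_y*y = 0, i.e. x = y = 0: contradiction. Hence mu > 0 and 2x + 6y = 15 is active.
Try x > 0, y > 0 (so mu_x = mu_y = 0): x = 2*mu/2, y = 6*mu/2
Substitute: 2*(2*mu/2) + 6*(6*mu/2) = 15
  mu*40/2 = 15 => mu = 3/4
x* = 3/4 > 0, y* = 9/4 > 0, consistent with mu_x = mu_y = 0.
f is convex and the constraints are linear, so this KKT point is the global minimum.
f* = 45/8
Active constraints: 2x + 6y >= 15 (holds with equality, mu = 3/4 > 0); x >= 0 and y >= 0 are inactive (mu_x = mu_y = 0).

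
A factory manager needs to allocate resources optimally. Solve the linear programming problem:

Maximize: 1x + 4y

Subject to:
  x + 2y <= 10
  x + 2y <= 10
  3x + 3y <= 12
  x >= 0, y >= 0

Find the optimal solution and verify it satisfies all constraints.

Feasible vertices: (0, 0), (0, 4), (4, 0)
Objective 1x + 4y at each vertex:
  (0, 0): 0
  (0, 4): 16
  (4, 0): 4
Maximum is 16 at (0, 4).
Verify constraints at (x, y) = (0, 4):
  1*0 + 2*4 = 8 <= 10
  1*0 + 2*4 = 8 <= 10
  3*0 + 3*4 = 12 <= 12 (active)
  x = 0 >= 0, y = 4 >= 0. All constraints satisfied.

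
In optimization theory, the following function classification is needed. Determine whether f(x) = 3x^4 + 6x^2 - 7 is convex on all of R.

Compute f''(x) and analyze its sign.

f(x) = 3x^4 + 6x^2 - 7
f'(x) = 12x^3 + 12x
f''(x) = 36x^2 + 12
f''(x) = 36x^2 + 12 >= 12 > 0 for all x
Therefore, f is convex on R.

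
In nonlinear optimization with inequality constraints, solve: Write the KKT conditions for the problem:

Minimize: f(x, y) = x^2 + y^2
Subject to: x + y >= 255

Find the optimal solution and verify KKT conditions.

KKT conditions for min x^2 + y^2 s.t. x + y >= 255:
Stationarity: 2x = mu, 2y = mu
So x = y = mu/2.
Complementary slackness: mu*(x + y - 255) = 0
Primal feasibility: x + y >= 255; dual feasibility: mu >= 0
If mu = 0 then x = y = 0, but 0 + 0 < 255 is infeasible, so the constraint is active.
Constraint active: x + y = 2*(mu/2) = 255 => mu = 255
x = y = 255/2, f = 65025/2
Verify: stationarity 2*(255/2) = 255 = mu; primal 255/2 + 255/2 = 255 >= 255; dual mu = 255 >= 0; complementary slackness 255*(255 - 255) = 0. All KKT conditions hold.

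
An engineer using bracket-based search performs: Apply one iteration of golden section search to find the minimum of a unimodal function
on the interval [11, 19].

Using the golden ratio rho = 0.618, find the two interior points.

Golden section search on [11, 19].
Golden ratio rho = 0.618 (approx).
Interior points:
  x_1 = 11 + (1-0.618)*8 = 14.0560
  x_2 = 11 + 0.618*8 = 15.9440
Compare f(x_1) and f(x_2) to determine which subinterval to keep.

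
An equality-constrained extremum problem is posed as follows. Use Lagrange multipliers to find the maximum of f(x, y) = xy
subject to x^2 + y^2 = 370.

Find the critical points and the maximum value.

Lagrange conditions: y = 2*lambda*x and x = 2*lambda*y
If x = 0 then y = 0, violating the constraint, so x, y != 0.
Dividing: y/x = x/y => x^2 = y^2 => y = x or y = -x
Constraint: 2x^2 = 370 => x^2 = 185 => x = +/-sqrt(185)
Critical points: (sqrt(185), sqrt(185)), (-sqrt(185), -sqrt(185)), (sqrt(185), -sqrt(185)), (-sqrt(185), sqrt(185))
  y = x:  xy = x^2 = 185  at (sqrt(185), sqrt(185)) and (-sqrt(185), -sqrt(185))
  y = -x: xy = -x^2 = -185 at (sqrt(185), -sqrt(185)) and (-sqrt(185), sqrt(185))
Maximum xy = 185 at (sqrt(185), sqrt(185)) and (-sqrt(185), -sqrt(185))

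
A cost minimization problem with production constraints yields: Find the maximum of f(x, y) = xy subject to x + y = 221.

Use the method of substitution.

Substitute y = 221 - x into f(x,y) = xy:
g(x) = x(221 - x) = 221x - x^2
g'(x) = 221 - 2x = 0  =>  x = 221/2
y = 221 - 221/2 = 221/2
Maximum value = (221/2) * (221/2) = 48841/4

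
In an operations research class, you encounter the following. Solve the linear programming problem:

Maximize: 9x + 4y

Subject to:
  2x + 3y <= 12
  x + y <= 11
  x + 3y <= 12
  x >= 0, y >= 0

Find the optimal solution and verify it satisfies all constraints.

Feasible vertices: (0, 0), (0, 4), (6, 0)
Objective 9x + 4y at each vertex:
  (0, 0): 0
  (0, 4): 16
  (6, 0): 54
Maximum is 54 at (6, 0).
Verify constraints at (x, y) = (6, 0):
  2*6 + 3*0 = 12 <= 12 (active)
  1*6 + 1*0 = 6 <= 11
  1*6 + 3*0 = 6 <= 12
  x = 6 >= 0, y = 0 >= 0. All constraints satisfied.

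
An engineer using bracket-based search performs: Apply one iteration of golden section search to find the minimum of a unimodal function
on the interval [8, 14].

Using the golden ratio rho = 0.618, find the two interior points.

Golden section search on [8, 14].
Golden ratio rho = 0.618 (approx).
Interior points:
  x_1 = 8 + (1-0.618)*6 = 10.2920
  x_2 = 8 + 0.618*6 = 11.7080
Compare f(x_1) and f(x_2) to determine which subinterval to keep.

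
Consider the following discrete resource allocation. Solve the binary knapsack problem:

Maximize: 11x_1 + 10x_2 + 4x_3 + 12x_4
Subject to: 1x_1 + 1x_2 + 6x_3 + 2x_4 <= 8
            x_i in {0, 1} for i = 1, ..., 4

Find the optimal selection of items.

Items: item 1 (v=11, w=1), item 2 (v=10, w=1), item 3 (v=4, w=6), item 4 (v=12, w=2)
Capacity: 8
Checking all 16 subsets (w = total weight, v = total value):
  {}: w = 0, v = 0
  {1}: w = 1, v = 11
  {2}: w = 1, v = 10
  {3}: w = 6, v = 4
  {4}: w = 2, v = 12
  {1, 2}: w = 2, v = 21
  {1, 3}: w = 7, v = 15
  {1, 4}: w = 3, v = 23
  {2, 3}: w = 7, v = 14
  {2, 4}: w = 3, v = 22
  {3, 4}: w = 8, v = 16
  {1, 2, 3}: w = 8, v = 25
  {1, 2, 4}: w = 4, v = 33
  {1, 3, 4}: w = 9 > 8, infeasible
  {2, 3, 4}: w = 9 > 8, infeasible
  {1, 2, 3, 4}: w = 10 > 8, infeasible
Best feasible subset: items [1, 2, 4]
Total weight: 4 <= 8, total value: 33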